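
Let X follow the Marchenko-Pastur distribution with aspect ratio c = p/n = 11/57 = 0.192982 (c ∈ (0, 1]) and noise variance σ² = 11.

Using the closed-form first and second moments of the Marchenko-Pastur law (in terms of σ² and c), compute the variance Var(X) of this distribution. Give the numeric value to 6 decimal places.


Recall the MP moments m_1 = E[X] = σ² and m_2 = E[X²] = σ⁴ (1 + c).
m_1 = E[X] = σ² = 11, so m_1² = 121.
m_2 = E[X²] = σ⁴ (1 + c) = 121 · (1 + 0.192982) = 121 · 1.192982 = 144.350877.
(Note m_2 − m_1² simplifies to c · σ⁴ = 0.192982 · 121.)

Var(X) = m_2 − m_1² = 144.350877 − 121 = 23.350877.


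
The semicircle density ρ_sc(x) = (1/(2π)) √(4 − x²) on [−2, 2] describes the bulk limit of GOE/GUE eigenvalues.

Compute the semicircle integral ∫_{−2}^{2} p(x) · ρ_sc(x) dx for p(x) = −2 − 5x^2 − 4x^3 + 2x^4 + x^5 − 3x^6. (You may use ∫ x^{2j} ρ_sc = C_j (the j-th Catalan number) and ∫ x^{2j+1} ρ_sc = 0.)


Write p(x) = Σ a_i x^i, split into monomials and integrate each against ρ_sc separately.
Using ∫ x^{2j} ρ_sc = C_j = (1/(j+1)) C(2j, j) (Catalan numbers) and ∫ x^{2j+1} ρ_sc = 0 (odd monomials vanish by symmetry):
  i = 0 (even): a_0 · C_{0} = -2 · 1 = -2
  i = 2 (even): a_2 · C_{1} = -5 · 1 = -5
  i = 3 (odd): ∫ x^3 ρ_sc = 0 (vanishes)
  i = 4 (even): a_4 · C_{2} = 2 · 2 = 4
  i = 5 (odd): ∫ x^5 ρ_sc = 0 (vanishes)
  i = 6 (even): a_6 · C_{3} = -3 · 5 = -15

Summing the contributions: ∫_{−2}^{2} p(x) ρ_sc(x) dx = (-2) + (-5) + 4 + (-15) = -18.


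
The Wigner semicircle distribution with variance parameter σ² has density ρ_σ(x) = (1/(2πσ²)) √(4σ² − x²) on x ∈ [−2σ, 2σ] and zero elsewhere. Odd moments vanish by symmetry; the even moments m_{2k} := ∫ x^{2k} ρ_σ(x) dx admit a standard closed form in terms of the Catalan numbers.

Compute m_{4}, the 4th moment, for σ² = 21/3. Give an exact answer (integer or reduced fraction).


By the scaled semicircle moment identity, m_{2k} = σ^{2k} · C_k with k = 2.
C_2 = (1/(k+1)) · C(2k, k) = (1/3) · C(4, 2) = (1/3) · 6 = 2.
σ^{2k} = (σ²)^k = (21/3)^2 = 49.

Therefore m_{4} = σ^{4} · C_2 = 49 · 2 = 98.


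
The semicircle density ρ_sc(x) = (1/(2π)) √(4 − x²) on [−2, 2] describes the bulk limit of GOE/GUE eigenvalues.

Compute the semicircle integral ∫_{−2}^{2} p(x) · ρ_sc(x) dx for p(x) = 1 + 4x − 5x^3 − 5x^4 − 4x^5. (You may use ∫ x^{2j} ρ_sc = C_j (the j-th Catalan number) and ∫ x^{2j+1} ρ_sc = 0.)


Write p(x) = Σ a_i x^i, split into monomials and integrate each against ρ_sc separately.
Using ∫ x^{2j} ρ_sc = C_j = (1/(j+1)) C(2j, j) (Catalan numbers) and ∫ x^{2j+1} ρ_sc = 0 (odd monomials vanish by symmetry):
  i = 0 (even): a_0 · C_{0} = 1 · 1 = 1
  i = 1 (odd): ∫ x^1 ρ_sc = 0 (vanishes)
  i = 3 (odd): ∫ x^3 ρ_sc = 0 (vanishes)
  i = 4 (even): a_4 · C_{2} = -5 · 2 = -10
  i = 5 (odd): ∫ x^5 ρ_sc = 0 (vanishes)

Summing the contributions: ∫_{−2}^{2} p(x) ρ_sc(x) dx = 1 + (-10) = -9.


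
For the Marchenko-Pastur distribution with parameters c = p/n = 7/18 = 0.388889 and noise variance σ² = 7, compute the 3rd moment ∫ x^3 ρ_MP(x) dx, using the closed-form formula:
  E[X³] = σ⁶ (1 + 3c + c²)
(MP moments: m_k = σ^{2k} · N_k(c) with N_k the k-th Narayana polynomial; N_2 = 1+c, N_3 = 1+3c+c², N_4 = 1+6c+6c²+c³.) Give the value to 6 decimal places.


E[X³] = σ⁶ (1 + 3c + c²) (third MP moment). With σ² = 7 (so σ⁶ = 343) and c = 7/18 = 0.388889: E[X³] = 343 · (1 + 3·0.388889 + (0.388889)²) = 343 · 2.317901.

So E[X^3] = 795.040123.


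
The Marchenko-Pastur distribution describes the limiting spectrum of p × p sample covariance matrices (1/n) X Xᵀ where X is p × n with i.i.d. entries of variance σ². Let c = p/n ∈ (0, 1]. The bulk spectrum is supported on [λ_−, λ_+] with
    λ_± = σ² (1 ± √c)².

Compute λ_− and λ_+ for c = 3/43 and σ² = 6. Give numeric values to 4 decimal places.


c = 3/43 = 0.069767; √c = 0.264135.
λ_− = σ² (1 − √c)² = 6 · (1 − 0.264135)² = 6 · (0.735865)² = 3.248981.
λ_+ = σ² (1 + √c)² = 6 · (1 + 0.264135)² = 6 · (1.264135)² = 9.588228.

Rounded to 4 decimal places: λ_− ≈ 3.2490, λ_+ ≈ 9.5882.


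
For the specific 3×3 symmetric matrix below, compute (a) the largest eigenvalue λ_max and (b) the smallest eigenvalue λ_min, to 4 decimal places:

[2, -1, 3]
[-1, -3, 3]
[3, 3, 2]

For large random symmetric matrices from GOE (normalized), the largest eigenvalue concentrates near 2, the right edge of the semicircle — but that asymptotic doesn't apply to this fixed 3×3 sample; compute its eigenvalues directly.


Since M is real symmetric, all three eigenvalues are real; they are the roots of det(λI − M) = λ³ − (tr M) λ² + s λ − det M, where s is the sum of the principal 2×2 minors.
tr M = 2 + (-3) + 2 = 1.
s = (2·(-3) − (-1)²) + (2·2 − 3²) + ((-3)·2 − 3²) = -7 + (-5) + (-15) = -27.
det M (expand along row 1) = 2·(-15) − (-1)·(-11) + 3·6 = -23.
Characteristic polynomial: λ³ − λ² − 27λ + 23 = 0.
Substitute λ = y + (tr M)/3 = y + 0.333333 to remove the quadratic term: y³ + p·y + q = 0 with p = s − (tr M)²/3 = -27.333333 and q = −2(tr M)³/27 + (tr M)·s/3 − det M = 13.925926.
Three real roots ⇒ use the trigonometric (Viète) form: r = 2√(−p/3) = 6.036923, φ = arccos(3q/(p·r)) = arccos(-0.253184) = 1.826767 rad.
y_k = r·cos(φ/3 − 2πk/3) for k = 0, 1, 2 gives y = 4.951877, 0.514467, -5.466343.
λ_k = y_k + 0.333333 gives λ = 5.2852, 0.8478, -5.1330 (check: the sum is 1.0000 = tr M).

Hence λ_max = 5.2852 and λ_min = -5.1330.


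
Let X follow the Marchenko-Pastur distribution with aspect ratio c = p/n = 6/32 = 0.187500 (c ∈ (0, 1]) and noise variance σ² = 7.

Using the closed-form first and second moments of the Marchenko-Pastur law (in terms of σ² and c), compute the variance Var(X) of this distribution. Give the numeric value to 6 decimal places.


Recall the MP moments m_1 = E[X] = σ² and m_2 = E[X²] = σ⁴ (1 + c).
m_1 = E[X] = σ² = 7, so m_1² = 49.
m_2 = E[X²] = σ⁴ (1 + c) = 49 · (1 + 0.187500) = 49 · 1.187500 = 58.187500.
(Note m_2 − m_1² simplifies to c · σ⁴ = 0.187500 · 49.)

Var(X) = m_2 − m_1² = 58.187500 − 49 = 9.187500.


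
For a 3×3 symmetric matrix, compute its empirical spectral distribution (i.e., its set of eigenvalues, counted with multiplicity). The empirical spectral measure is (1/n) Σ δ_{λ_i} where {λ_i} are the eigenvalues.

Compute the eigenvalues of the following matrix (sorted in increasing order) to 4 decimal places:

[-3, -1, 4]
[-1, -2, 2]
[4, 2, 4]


Since M is real symmetric, all three eigenvalues are real; they are the roots of det(λI − M) = λ³ − (tr M) λ² + s λ − det M, where s is the sum of the principal 2×2 minors.
tr M = -3 + (-2) + 4 = -1.
s = ((-3)·(-2) − (-1)²) + ((-3)·4 − 4²) + ((-2)·4 − 2²) = 5 + (-28) + (-12) = -35.
det M (expand along row 1) = (-3)·(-12) − (-1)·(-12) + 4·6 = 48.
Characteristic polynomial: λ³ + λ² − 35λ − 48 = 0.
Substitute λ = y + (tr M)/3 = y − 0.333333 to remove the quadratic term: y³ + p·y + q = 0 with p = s − (tr M)²/3 = -35.333333 and q = −2(tr M)³/27 + (tr M)·s/3 − det M = -36.259259.
Three real roots ⇒ use the trigonometric (Viète) form: r = 2√(−p/3) = 6.863753, φ = arccos(3q/(p·r)) = arccos(0.448532) = 1.105674 rad.
y_k = r·cos(φ/3 − 2πk/3) for k = 0, 1, 2 gives y = 6.402838, -1.059904, -5.342933.
λ_k = y_k − 0.333333 gives λ = 6.0695, -1.3932, -5.6763 (check: the sum is -1.0000 = tr M).

Eigenvalues sorted in increasing order: [-5.6763, -1.3932, 6.0695].


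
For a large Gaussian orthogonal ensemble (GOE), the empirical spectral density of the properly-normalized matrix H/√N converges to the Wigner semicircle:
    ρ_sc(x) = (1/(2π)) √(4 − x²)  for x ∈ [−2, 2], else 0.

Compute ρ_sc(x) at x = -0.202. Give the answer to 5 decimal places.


ρ_sc(x) = (1/(2π)) √(4 − x²). With x = -0.202:
  4 − x² = 4 − (-0.202)² = 4 − 0.040804 = 3.959196.
  √(4 − x²) = 1.989773.
  1/(2π) = 0.159155.
  ρ_sc(-0.202) = 0.159155 · 1.989773 = 0.316682.

Rounded to 5 decimal places: ρ_sc(-0.202) ≈ 0.31668.


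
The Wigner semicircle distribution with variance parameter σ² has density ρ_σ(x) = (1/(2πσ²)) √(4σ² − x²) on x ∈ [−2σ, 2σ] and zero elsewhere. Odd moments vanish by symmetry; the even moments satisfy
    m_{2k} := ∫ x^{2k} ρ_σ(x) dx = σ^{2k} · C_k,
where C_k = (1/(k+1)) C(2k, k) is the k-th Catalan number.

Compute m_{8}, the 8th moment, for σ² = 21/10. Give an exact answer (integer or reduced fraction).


By the scaled semicircle moment identity, m_{2k} = σ^{2k} · C_k with k = 4.
C_4 = (1/(k+1)) · C(2k, k) = (1/5) · C(8, 4) = (1/5) · 70 = 14.
σ^{2k} = (σ²)^k = (21/10)^4 = 194481/10000.

Therefore m_{8} = σ^{8} · C_4 = (194481/10000) · 14 = 1361367/5000.


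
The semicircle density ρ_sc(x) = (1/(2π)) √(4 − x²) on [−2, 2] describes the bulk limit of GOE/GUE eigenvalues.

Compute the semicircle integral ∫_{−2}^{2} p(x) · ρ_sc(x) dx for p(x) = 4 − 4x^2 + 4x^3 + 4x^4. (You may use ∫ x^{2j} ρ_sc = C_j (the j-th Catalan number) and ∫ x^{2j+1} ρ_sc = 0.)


Write p(x) = Σ a_i x^i, split into monomials and integrate each against ρ_sc separately.
Using ∫ x^{2j} ρ_sc = C_j = (1/(j+1)) C(2j, j) (Catalan numbers) and ∫ x^{2j+1} ρ_sc = 0 (odd monomials vanish by symmetry):
  i = 0 (even): a_0 · C_{0} = 4 · 1 = 4
  i = 2 (even): a_2 · C_{1} = -4 · 1 = -4
  i = 3 (odd): ∫ x^3 ρ_sc = 0 (vanishes)
  i = 4 (even): a_4 · C_{2} = 4 · 2 = 8

Summing the contributions: ∫_{−2}^{2} p(x) ρ_sc(x) dx = 4 + (-4) + 8 = 8.


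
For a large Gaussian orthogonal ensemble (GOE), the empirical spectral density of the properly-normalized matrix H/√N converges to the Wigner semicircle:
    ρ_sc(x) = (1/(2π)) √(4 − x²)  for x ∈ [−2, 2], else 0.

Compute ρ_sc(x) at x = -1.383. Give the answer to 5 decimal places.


ρ_sc(x) = (1/(2π)) √(4 − x²). With x = -1.383:
  4 − x² = 4 − (-1.383)² = 4 − 1.912689 = 2.087311.
  √(4 − x²) = 1.444753.
  1/(2π) = 0.159155.
  ρ_sc(-1.383) = 0.159155 · 1.444753 = 0.229940.

Rounded to 5 decimal places: ρ_sc(-1.383) ≈ 0.22994.


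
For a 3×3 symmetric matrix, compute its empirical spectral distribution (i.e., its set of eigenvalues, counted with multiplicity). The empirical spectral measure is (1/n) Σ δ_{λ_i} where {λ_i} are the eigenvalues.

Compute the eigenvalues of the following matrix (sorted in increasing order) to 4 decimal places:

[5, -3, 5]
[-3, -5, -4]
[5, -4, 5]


Since M is real symmetric, all three eigenvalues are real; they are the roots of det(λI − M) = λ³ − (tr M) λ² + s λ − det M, where s is the sum of the principal 2×2 minors.
tr M = 5 + (-5) + 5 = 5.
s = (5·(-5) − (-3)²) + (5·5 − 5²) + ((-5)·5 − (-4)²) = -34 + 0 + (-41) = -75.
det M (expand along row 1) = 5·(-41) − (-3)·5 + 5·37 = -5.
Characteristic polynomial: λ³ − 5λ² − 75λ + 5 = 0.
Substitute λ = y + (tr M)/3 = y + 1.666667 to remove the quadratic term: y³ + p·y + q = 0 with p = s − (tr M)²/3 = -83.333333 and q = −2(tr M)³/27 + (tr M)·s/3 − det M = -129.259259.
Three real roots ⇒ use the trigonometric (Viète) form: r = 2√(−p/3) = 10.540926, φ = arccos(3q/(p·r)) = arccos(0.441454) = 1.113578 rad.
y_k = r·cos(φ/3 − 2πk/3) for k = 0, 1, 2 gives y = 9.823040, -1.600290, -8.222750.
λ_k = y_k + 1.666667 gives λ = 11.4897, 0.0664, -6.5561 (check: the sum is 5.0000 = tr M).

Eigenvalues sorted in increasing order: [-6.5561, 0.0664, 11.4897].


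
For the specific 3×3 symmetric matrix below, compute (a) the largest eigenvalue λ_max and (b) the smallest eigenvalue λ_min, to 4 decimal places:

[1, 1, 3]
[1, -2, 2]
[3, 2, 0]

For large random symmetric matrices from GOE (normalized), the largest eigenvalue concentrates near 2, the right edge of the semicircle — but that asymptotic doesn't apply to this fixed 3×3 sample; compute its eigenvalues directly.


Since M is real symmetric, all three eigenvalues are real; they are the roots of det(λI − M) = λ³ − (tr M) λ² + s λ − det M, where s is the sum of the principal 2×2 minors.
tr M = 1 + (-2) + 0 = -1.
s = (1·(-2) − 1²) + (1·0 − 3²) + ((-2)·0 − 2²) = -3 + (-9) + (-4) = -16.
det M (expand along row 1) = 1·(-4) − 1·(-6) + 3·8 = 26.
Characteristic polynomial: λ³ + λ² − 16λ − 26 = 0.
Substitute λ = y + (tr M)/3 = y − 0.333333 to remove the quadratic term: y³ + p·y + q = 0 with p = s − (tr M)²/3 = -16.333333 and q = −2(tr M)³/27 + (tr M)·s/3 − det M = -20.592593.
Three real roots ⇒ use the trigonometric (Viète) form: r = 2√(−p/3) = 4.666667, φ = arccos(3q/(p·r)) = arccos(0.810496) = 0.625799 rad.
y_k = r·cos(φ/3 − 2πk/3) for k = 0, 1, 2 gives y = 4.565502, -1.445807, -3.119695.
λ_k = y_k − 0.333333 gives λ = 4.2322, -1.7791, -3.4530 (check: the sum is -1.0000 = tr M).

Hence λ_max = 4.2322 and λ_min = -3.4530.


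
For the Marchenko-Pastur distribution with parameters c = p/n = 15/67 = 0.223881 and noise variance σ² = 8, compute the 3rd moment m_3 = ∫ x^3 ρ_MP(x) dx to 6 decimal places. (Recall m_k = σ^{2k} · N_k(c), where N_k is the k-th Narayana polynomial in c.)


E[X³] = σ⁶ (1 + 3c + c²) (third MP moment). With σ² = 8 (so σ⁶ = 512) and c = 15/67 = 0.223881: E[X³] = 512 · (1 + 3·0.223881 + (0.223881)²) = 512 · 1.721764.

So E[X^3] = 881.543328.


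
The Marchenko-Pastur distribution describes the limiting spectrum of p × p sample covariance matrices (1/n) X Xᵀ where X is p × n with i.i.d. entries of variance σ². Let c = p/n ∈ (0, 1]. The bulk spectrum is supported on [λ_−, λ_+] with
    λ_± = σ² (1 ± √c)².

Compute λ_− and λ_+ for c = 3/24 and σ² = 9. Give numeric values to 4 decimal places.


c = 3/24 = 0.125000; √c = 0.353553.
λ_− = σ² (1 − √c)² = 9 · (1 − 0.353553)² = 9 · (0.646447)² = 3.761039.
λ_+ = σ² (1 + √c)² = 9 · (1 + 0.353553)² = 9 · (1.353553)² = 16.488961.

Rounded to 4 decimal places: λ_− ≈ 3.7610, λ_+ ≈ 16.4890.


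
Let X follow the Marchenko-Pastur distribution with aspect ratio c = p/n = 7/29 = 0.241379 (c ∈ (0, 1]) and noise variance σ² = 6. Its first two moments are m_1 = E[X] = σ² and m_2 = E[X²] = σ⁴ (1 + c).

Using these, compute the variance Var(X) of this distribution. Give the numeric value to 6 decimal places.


m_1 = E[X] = σ² = 6, so m_1² = 36.
m_2 = E[X²] = σ⁴ (1 + c) = 36 · (1 + 0.241379) = 36 · 1.241379 = 44.689655.
(Note m_2 − m_1² simplifies to c · σ⁴ = 0.241379 · 36.)

Var(X) = m_2 − m_1² = 44.689655 − 36 = 8.689655.


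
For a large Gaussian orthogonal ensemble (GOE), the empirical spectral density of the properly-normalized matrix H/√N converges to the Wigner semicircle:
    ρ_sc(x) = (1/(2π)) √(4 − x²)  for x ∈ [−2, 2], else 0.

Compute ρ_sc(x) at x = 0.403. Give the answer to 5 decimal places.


ρ_sc(x) = (1/(2π)) √(4 − x²). With x = 0.403:
  4 − x² = 4 − (0.403)² = 4 − 0.162409 = 3.837591.
  √(4 − x²) = 1.958977.
  1/(2π) = 0.159155.
  ρ_sc(0.403) = 0.159155 · 1.958977 = 0.311781.

Rounded to 5 decimal places: ρ_sc(0.403) ≈ 0.31178.


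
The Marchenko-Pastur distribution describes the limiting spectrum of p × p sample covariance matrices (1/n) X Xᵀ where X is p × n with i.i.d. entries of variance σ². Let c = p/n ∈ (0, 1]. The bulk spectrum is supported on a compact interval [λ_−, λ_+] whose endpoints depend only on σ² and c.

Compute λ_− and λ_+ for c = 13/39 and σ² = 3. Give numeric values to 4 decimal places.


c = 13/39 = 0.333333; √c = 0.577350.
λ_− = σ² (1 − √c)² = 3 · (1 − 0.577350)² = 3 · (0.422650)² = 0.535898.
λ_+ = σ² (1 + √c)² = 3 · (1 + 0.577350)² = 3 · (1.577350)² = 7.464102.

Rounded to 4 decimal places: λ_− ≈ 0.5359, λ_+ ≈ 7.4641.


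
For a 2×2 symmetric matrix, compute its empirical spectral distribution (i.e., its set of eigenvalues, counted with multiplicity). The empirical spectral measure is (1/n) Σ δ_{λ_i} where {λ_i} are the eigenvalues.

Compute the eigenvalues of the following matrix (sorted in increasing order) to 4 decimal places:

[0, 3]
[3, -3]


Since M is real symmetric, both eigenvalues are real; they are the roots of det(λI − M) = λ² − (tr M) λ + det M.
tr M = 0 + (-3) = -3.
det M = 0·(-3) − 3² = 0 − 9 = -9.
Characteristic polynomial: λ² + 3λ − 9 = 0.
Discriminant Δ = (tr M)² − 4·det M = 9 − (-36) = 45; √Δ = 6.708204.
λ = (tr M ± √Δ)/2 = (-3 ± 6.708204)/2, giving (tr M − √Δ)/2 = -4.8541 and (tr M + √Δ)/2 = 1.8541.

Eigenvalues sorted in increasing order: [-4.8541, 1.8541].


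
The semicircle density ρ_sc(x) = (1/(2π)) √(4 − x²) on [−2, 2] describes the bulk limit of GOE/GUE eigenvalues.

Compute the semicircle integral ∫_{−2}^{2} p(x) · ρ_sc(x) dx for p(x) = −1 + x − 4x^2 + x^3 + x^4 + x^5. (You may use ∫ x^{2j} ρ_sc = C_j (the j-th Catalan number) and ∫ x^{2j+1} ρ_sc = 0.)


Write p(x) = Σ a_i x^i, split into monomials and integrate each against ρ_sc separately.
Using ∫ x^{2j} ρ_sc = C_j = (1/(j+1)) C(2j, j) (Catalan numbers) and ∫ x^{2j+1} ρ_sc = 0 (odd monomials vanish by symmetry):
  i = 0 (even): a_0 · C_{0} = -1 · 1 = -1
  i = 1 (odd): ∫ x^1 ρ_sc = 0 (vanishes)
  i = 2 (even): a_2 · C_{1} = -4 · 1 = -4
  i = 3 (odd): ∫ x^3 ρ_sc = 0 (vanishes)
  i = 4 (even): a_4 · C_{2} = 1 · 2 = 2
  i = 5 (odd): ∫ x^5 ρ_sc = 0 (vanishes)

Summing the contributions: ∫_{−2}^{2} p(x) ρ_sc(x) dx = (-1) + (-4) + 2 = -3.


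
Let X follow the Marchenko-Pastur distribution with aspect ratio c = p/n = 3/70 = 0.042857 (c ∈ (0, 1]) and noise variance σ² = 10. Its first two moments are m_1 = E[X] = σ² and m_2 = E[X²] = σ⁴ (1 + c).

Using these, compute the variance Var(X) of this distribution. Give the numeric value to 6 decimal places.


m_1 = E[X] = σ² = 10, so m_1² = 100.
m_2 = E[X²] = σ⁴ (1 + c) = 100 · (1 + 0.042857) = 100 · 1.042857 = 104.285714.
(Note m_2 − m_1² simplifies to c · σ⁴ = 0.042857 · 100.)

Var(X) = m_2 − m_1² = 104.285714 − 100 = 4.285714.


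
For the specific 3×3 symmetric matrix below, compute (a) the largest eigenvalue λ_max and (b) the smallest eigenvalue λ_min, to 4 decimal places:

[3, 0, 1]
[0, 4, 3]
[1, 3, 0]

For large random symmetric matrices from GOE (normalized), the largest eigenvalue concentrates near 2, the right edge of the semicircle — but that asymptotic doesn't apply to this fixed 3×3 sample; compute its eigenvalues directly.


Since M is real symmetric, all three eigenvalues are real; they are the roots of det(λI − M) = λ³ − (tr M) λ² + s λ − det M, where s is the sum of the principal 2×2 minors.
tr M = 3 + 4 + 0 = 7.
s = (3·4 − 0²) + (3·0 − 1²) + (4·0 − 3²) = 12 + (-1) + (-9) = 2.
det M (expand along row 1) = 3·(-9) − 0·(-3) + 1·(-4) = -31.
Characteristic polynomial: λ³ − 7λ² + 2λ + 31 = 0.
Substitute λ = y + (tr M)/3 = y + 2.333333 to remove the quadratic term: y³ + p·y + q = 0 with p = s − (tr M)²/3 = -14.333333 and q = −2(tr M)³/27 + (tr M)·s/3 − det M = 10.259259.
Three real roots ⇒ use the trigonometric (Viète) form: r = 2√(−p/3) = 4.371626, φ = arccos(3q/(p·r)) = arccos(-0.491187) = 2.084249 rad.
y_k = r·cos(φ/3 − 2πk/3) for k = 0, 1, 2 gives y = 3.358344, 0.744560, -4.102904.
λ_k = y_k + 2.333333 gives λ = 5.6917, 3.0779, -1.7696 (check: the sum is 7.0000 = tr M).

Hence λ_max = 5.6917 and λ_min = -1.7696.


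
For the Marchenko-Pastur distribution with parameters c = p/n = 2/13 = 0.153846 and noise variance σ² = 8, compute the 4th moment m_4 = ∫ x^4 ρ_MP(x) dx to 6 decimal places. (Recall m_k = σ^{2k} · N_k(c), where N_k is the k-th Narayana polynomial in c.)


E[X⁴] = σ⁸ (1 + 6c + 6c² + c³) (fourth MP moment). With σ² = 8 (so σ⁸ = 4096) and c = 2/13 = 0.153846: E[X⁴] = 4096 · (1 + 6·0.153846 + 6·(0.153846)² + (0.153846)³) = 4096 · 2.068730.

So E[X^4] = 8473.518434.


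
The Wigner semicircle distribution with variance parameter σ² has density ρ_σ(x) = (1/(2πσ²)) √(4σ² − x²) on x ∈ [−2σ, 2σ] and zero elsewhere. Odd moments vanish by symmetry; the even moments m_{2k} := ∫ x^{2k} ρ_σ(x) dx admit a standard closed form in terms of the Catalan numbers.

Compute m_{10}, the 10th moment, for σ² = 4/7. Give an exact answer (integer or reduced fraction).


By the scaled semicircle moment identity, m_{2k} = σ^{2k} · C_k with k = 5.
C_5 = (1/(k+1)) · C(2k, k) = (1/6) · C(10, 5) = (1/6) · 252 = 42.
σ^{2k} = (σ²)^k = (4/7)^5 = 1024/16807.

Therefore m_{10} = σ^{10} · C_5 = (1024/16807) · 42 = 6144/2401.


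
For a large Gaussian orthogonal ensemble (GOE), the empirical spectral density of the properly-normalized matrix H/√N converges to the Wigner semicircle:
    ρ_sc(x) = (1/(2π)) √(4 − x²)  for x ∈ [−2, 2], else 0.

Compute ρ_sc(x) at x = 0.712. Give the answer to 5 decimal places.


ρ_sc(x) = (1/(2π)) √(4 − x²). With x = 0.712:
  4 − x² = 4 − (0.712)² = 4 − 0.506944 = 3.493056.
  √(4 − x²) = 1.868972.
  1/(2π) = 0.159155.
  ρ_sc(0.712) = 0.159155 · 1.868972 = 0.297456.

Rounded to 5 decimal places: ρ_sc(0.712) ≈ 0.29746.


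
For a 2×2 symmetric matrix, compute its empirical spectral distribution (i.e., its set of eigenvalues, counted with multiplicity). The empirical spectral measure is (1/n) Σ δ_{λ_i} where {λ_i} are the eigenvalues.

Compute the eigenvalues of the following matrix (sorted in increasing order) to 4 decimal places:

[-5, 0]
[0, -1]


Since M is real symmetric, both eigenvalues are real; they are the roots of det(λI − M) = λ² − (tr M) λ + det M.
tr M = -5 + (-1) = -6.
det M = (-5)·(-1) − 0² = 5 − 0 = 5.
Characteristic polynomial: λ² + 6λ + 5 = 0.
Discriminant Δ = (tr M)² − 4·det M = 36 − 20 = 16; √Δ = 4.000000.
λ = (tr M ± √Δ)/2 = (-6 ± 4.000000)/2, giving (tr M − √Δ)/2 = -5.0000 and (tr M + √Δ)/2 = -1.0000.

Eigenvalues sorted in increasing order: [-5.0000, -1.0000].


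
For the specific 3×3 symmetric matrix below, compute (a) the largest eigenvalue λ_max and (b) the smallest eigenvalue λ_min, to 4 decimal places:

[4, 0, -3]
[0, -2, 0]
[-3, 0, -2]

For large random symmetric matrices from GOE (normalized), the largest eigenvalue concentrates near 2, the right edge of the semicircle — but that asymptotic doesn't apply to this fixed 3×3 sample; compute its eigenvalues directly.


Since M is real symmetric, all three eigenvalues are real; they are the roots of det(λI − M) = λ³ − (tr M) λ² + s λ − det M, where s is the sum of the principal 2×2 minors.
tr M = 4 + (-2) + (-2) = 0.
s = (4·(-2) − 0²) + (4·(-2) − (-3)²) + ((-2)·(-2) − 0²) = -8 + (-17) + 4 = -21.
det M (expand along row 1) = 4·4 − 0·0 + (-3)·(-6) = 34.
Characteristic polynomial: λ³ − 21λ − 34 = 0.
Substitute λ = y + (tr M)/3 = y + 0.000000 to remove the quadratic term: y³ + p·y + q = 0 with p = s − (tr M)²/3 = -21.000000 and q = −2(tr M)³/27 + (tr M)·s/3 − det M = -34.000000.
Three real roots ⇒ use the trigonometric (Viète) form: r = 2√(−p/3) = 5.291503, φ = arccos(3q/(p·r)) = arccos(0.917914) = 0.408006 rad.
y_k = r·cos(φ/3 − 2πk/3) for k = 0, 1, 2 gives y = 5.242641, -2.000000, -3.242641.
λ_k = y_k + 0.000000 gives λ = 5.2426, -2.0000, -3.2426 (check: the sum is 0.0000 = tr M).

Hence λ_max = 5.2426 and λ_min = -3.2426.


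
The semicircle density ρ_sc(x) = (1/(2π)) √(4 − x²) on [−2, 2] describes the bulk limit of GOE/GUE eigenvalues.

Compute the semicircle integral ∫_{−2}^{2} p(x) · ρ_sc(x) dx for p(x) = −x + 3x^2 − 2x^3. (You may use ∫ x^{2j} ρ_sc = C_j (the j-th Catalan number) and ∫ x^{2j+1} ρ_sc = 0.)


Write p(x) = Σ a_i x^i, split into monomials and integrate each against ρ_sc separately.
Using ∫ x^{2j} ρ_sc = C_j = (1/(j+1)) C(2j, j) (Catalan numbers) and ∫ x^{2j+1} ρ_sc = 0 (odd monomials vanish by symmetry):
  i = 1 (odd): ∫ x^1 ρ_sc = 0 (vanishes)
  i = 2 (even): a_2 · C_{1} = 3 · 1 = 3
  i = 3 (odd): ∫ x^3 ρ_sc = 0 (vanishes)

Summing the contributions: ∫_{−2}^{2} p(x) ρ_sc(x) dx = 3.


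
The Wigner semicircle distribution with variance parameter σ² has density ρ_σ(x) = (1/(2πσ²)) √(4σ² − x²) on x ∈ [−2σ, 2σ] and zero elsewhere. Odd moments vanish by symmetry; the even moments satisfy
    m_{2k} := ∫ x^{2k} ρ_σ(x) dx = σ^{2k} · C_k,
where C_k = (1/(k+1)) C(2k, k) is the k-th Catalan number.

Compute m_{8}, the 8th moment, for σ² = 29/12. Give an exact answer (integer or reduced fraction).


By the scaled semicircle moment identity, m_{2k} = σ^{2k} · C_k with k = 4.
C_4 = (1/(k+1)) · C(2k, k) = (1/5) · C(8, 4) = (1/5) · 70 = 14.
σ^{2k} = (σ²)^k = (29/12)^4 = 707281/20736.

Therefore m_{8} = σ^{8} · C_4 = (707281/20736) · 14 = 4950967/10368.


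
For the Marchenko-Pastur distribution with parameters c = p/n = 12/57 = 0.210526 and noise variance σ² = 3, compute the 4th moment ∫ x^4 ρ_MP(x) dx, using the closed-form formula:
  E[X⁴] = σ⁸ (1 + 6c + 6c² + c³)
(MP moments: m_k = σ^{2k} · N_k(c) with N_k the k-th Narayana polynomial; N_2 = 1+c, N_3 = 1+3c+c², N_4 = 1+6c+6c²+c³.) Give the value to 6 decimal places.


E[X⁴] = σ⁸ (1 + 6c + 6c² + c³) (fourth MP moment). With σ² = 3 (so σ⁸ = 81) and c = 12/57 = 0.210526: E[X⁴] = 81 · (1 + 6·0.210526 + 6·(0.210526)² + (0.210526)³) = 81 · 2.538417.

So E[X^4] = 205.611751.


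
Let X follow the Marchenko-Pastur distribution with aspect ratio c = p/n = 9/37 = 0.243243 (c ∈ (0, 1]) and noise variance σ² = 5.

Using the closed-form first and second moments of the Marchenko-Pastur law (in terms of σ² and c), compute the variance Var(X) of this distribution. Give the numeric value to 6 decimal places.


Recall the MP moments m_1 = E[X] = σ² and m_2 = E[X²] = σ⁴ (1 + c).
m_1 = E[X] = σ² = 5, so m_1² = 25.
m_2 = E[X²] = σ⁴ (1 + c) = 25 · (1 + 0.243243) = 25 · 1.243243 = 31.081081.
(Note m_2 − m_1² simplifies to c · σ⁴ = 0.243243 · 25.)

Var(X) = m_2 − m_1² = 31.081081 − 25 = 6.081081.


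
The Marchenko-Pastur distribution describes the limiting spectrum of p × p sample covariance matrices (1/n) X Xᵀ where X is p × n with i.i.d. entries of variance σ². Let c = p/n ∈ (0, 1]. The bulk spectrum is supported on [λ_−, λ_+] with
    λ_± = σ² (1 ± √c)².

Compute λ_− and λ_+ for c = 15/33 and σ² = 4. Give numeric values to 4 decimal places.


c = 15/33 = 0.454545; √c = 0.674200.
λ_− = σ² (1 − √c)² = 4 · (1 − 0.674200)² = 4 · (0.325800)² = 0.424583.
λ_+ = σ² (1 + √c)² = 4 · (1 + 0.674200)² = 4 · (1.674200)² = 11.211781.

Rounded to 4 decimal places: λ_− ≈ 0.4246, λ_+ ≈ 11.2118.


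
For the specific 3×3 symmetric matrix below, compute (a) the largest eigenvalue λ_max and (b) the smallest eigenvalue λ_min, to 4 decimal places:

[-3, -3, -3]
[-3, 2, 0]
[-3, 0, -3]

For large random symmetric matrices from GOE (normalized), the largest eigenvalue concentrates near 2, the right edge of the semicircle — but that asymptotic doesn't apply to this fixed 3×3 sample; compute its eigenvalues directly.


Since M is real symmetric, all three eigenvalues are real; they are the roots of det(λI − M) = λ³ − (tr M) λ² + s λ − det M, where s is the sum of the principal 2×2 minors.
tr M = -3 + 2 + (-3) = -4.
s = ((-3)·2 − (-3)²) + ((-3)·(-3) − (-3)²) + (2·(-3) − 0²) = -15 + 0 + (-6) = -21.
det M (expand along row 1) = (-3)·(-6) − (-3)·9 + (-3)·6 = 27.
Characteristic polynomial: λ³ + 4λ² − 21λ − 27 = 0.
Substitute λ = y + (tr M)/3 = y − 1.333333 to remove the quadratic term: y³ + p·y + q = 0 with p = s − (tr M)²/3 = -26.333333 and q = −2(tr M)³/27 + (tr M)·s/3 − det M = 5.740741.
Three real roots ⇒ use the trigonometric (Viète) form: r = 2√(−p/3) = 5.925463, φ = arccos(3q/(p·r)) = arccos(-0.110373) = 1.681394 rad.
y_k = r·cos(φ/3 − 2πk/3) for k = 0, 1, 2 gives y = 5.018915, 0.218398, -5.237314.
λ_k = y_k − 1.333333 gives λ = 3.6856, -1.1149, -6.5706 (check: the sum is -4.0000 = tr M).

Hence λ_max = 3.6856 and λ_min = -6.5706.


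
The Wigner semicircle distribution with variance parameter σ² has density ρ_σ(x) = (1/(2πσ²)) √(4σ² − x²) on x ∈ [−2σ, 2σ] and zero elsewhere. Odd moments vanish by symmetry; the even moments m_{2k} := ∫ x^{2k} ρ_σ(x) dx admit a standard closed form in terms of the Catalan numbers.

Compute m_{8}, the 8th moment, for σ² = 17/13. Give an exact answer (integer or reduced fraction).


By the scaled semicircle moment identity, m_{2k} = σ^{2k} · C_k with k = 4.
C_4 = (1/(k+1)) · C(2k, k) = (1/5) · C(8, 4) = (1/5) · 70 = 14.
σ^{2k} = (σ²)^k = (17/13)^4 = 83521/28561.

Therefore m_{8} = σ^{8} · C_4 = (83521/28561) · 14 = 1169294/28561.


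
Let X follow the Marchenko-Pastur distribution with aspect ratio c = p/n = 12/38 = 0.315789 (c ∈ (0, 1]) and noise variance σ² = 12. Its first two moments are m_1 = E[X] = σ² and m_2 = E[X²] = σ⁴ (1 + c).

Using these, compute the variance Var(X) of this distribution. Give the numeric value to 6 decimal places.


m_1 = E[X] = σ² = 12, so m_1² = 144.
m_2 = E[X²] = σ⁴ (1 + c) = 144 · (1 + 0.315789) = 144 · 1.315789 = 189.473684.
(Note m_2 − m_1² simplifies to c · σ⁴ = 0.315789 · 144.)

Var(X) = m_2 − m_1² = 189.473684 − 144 = 45.473684.


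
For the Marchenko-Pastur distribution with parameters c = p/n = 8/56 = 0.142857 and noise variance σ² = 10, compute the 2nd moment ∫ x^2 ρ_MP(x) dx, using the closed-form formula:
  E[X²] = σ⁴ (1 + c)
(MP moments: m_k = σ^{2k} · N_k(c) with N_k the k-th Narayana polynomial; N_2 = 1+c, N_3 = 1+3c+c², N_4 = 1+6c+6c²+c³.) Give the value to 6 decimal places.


E[X²] = σ⁴ (1 + c) (second MP moment). With σ² = 10 (so σ⁴ = 100) and c = 8/56 = 0.142857: E[X²] = 100 · (1 + 0.142857) = 100 · 1.142857.

So E[X^2] = 114.285714.


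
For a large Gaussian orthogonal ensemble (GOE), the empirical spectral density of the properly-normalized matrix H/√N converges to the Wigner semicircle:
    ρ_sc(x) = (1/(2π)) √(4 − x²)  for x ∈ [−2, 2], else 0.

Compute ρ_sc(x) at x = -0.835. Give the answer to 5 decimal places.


ρ_sc(x) = (1/(2π)) √(4 − x²). With x = -0.835:
  4 − x² = 4 − (-0.835)² = 4 − 0.697225 = 3.302775.
  √(4 − x²) = 1.817354.
  1/(2π) = 0.159155.
  ρ_sc(-0.835) = 0.159155 · 1.817354 = 0.289241.

Rounded to 5 decimal places: ρ_sc(-0.835) ≈ 0.28924.


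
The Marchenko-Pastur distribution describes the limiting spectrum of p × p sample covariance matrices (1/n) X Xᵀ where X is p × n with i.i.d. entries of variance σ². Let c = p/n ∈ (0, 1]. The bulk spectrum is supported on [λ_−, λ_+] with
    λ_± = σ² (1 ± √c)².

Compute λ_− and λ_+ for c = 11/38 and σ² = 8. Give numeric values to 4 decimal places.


c = 11/38 = 0.289474; √c = 0.538028.
λ_− = σ² (1 − √c)² = 8 · (1 − 0.538028)² = 8 · (0.461972)² = 1.707348.
λ_+ = σ² (1 + √c)² = 8 · (1 + 0.538028)² = 8 · (1.538028)² = 18.924231.

Rounded to 4 decimal places: λ_− ≈ 1.7073, λ_+ ≈ 18.9242.


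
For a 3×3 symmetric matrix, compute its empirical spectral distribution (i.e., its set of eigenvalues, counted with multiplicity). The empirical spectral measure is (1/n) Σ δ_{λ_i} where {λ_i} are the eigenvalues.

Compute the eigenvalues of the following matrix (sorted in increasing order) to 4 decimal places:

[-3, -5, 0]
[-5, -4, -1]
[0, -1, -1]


Since M is real symmetric, all three eigenvalues are real; they are the roots of det(λI − M) = λ³ − (tr M) λ² + s λ − det M, where s is the sum of the principal 2×2 minors.
tr M = -3 + (-4) + (-1) = -8.
s = ((-3)·(-4) − (-5)²) + ((-3)·(-1) − 0²) + ((-4)·(-1) − (-1)²) = -13 + 3 + 3 = -7.
det M (expand along row 1) = (-3)·3 − (-5)·5 + 0·5 = 16.
Characteristic polynomial: λ³ + 8λ² − 7λ − 16 = 0.
Substitute λ = y + (tr M)/3 = y − 2.666667 to remove the quadratic term: y³ + p·y + q = 0 with p = s − (tr M)²/3 = -28.333333 and q = −2(tr M)³/27 + (tr M)·s/3 − det M = 40.592593.
Three real roots ⇒ use the trigonometric (Viète) form: r = 2√(−p/3) = 6.146363, φ = arccos(3q/(p·r)) = arccos(-0.699282) = 2.345189 rad.
y_k = r·cos(φ/3 − 2πk/3) for k = 0, 1, 2 gives y = 4.362050, 1.569005, -5.931055.
λ_k = y_k − 2.666667 gives λ = 1.6954, -1.0977, -8.5977 (check: the sum is -8.0000 = tr M).

Eigenvalues sorted in increasing order: [-8.5977, -1.0977, 1.6954].


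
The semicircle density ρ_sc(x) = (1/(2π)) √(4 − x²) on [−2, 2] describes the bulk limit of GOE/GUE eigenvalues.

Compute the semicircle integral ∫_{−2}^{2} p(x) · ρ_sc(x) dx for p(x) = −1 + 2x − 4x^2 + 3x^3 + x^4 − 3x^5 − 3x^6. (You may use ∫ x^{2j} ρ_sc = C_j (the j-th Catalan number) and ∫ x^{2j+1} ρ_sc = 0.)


Write p(x) = Σ a_i x^i, split into monomials and integrate each against ρ_sc separately.
Using ∫ x^{2j} ρ_sc = C_j = (1/(j+1)) C(2j, j) (Catalan numbers) and ∫ x^{2j+1} ρ_sc = 0 (odd monomials vanish by symmetry):
  i = 0 (even): a_0 · C_{0} = -1 · 1 = -1
  i = 1 (odd): ∫ x^1 ρ_sc = 0 (vanishes)
  i = 2 (even): a_2 · C_{1} = -4 · 1 = -4
  i = 3 (odd): ∫ x^3 ρ_sc = 0 (vanishes)
  i = 4 (even): a_4 · C_{2} = 1 · 2 = 2
  i = 5 (odd): ∫ x^5 ρ_sc = 0 (vanishes)
  i = 6 (even): a_6 · C_{3} = -3 · 5 = -15

Summing the contributions: ∫_{−2}^{2} p(x) ρ_sc(x) dx = (-1) + (-4) + 2 + (-15) = -18.


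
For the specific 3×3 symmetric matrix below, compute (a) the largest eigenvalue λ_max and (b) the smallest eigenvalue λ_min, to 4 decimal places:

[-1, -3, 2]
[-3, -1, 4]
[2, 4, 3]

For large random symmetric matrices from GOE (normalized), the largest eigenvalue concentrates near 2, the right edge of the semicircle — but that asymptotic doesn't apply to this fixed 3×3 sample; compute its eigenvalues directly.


Since M is real symmetric, all three eigenvalues are real; they are the roots of det(λI − M) = λ³ − (tr M) λ² + s λ − det M, where s is the sum of the principal 2×2 minors.
tr M = -1 + (-1) + 3 = 1.
s = ((-1)·(-1) − (-3)²) + ((-1)·3 − 2²) + ((-1)·3 − 4²) = -8 + (-7) + (-19) = -34.
det M (expand along row 1) = (-1)·(-19) − (-3)·(-17) + 2·(-10) = -52.
Characteristic polynomial: λ³ − λ² − 34λ + 52 = 0.
Substitute λ = y + (tr M)/3 = y + 0.333333 to remove the quadratic term: y³ + p·y + q = 0 with p = s − (tr M)²/3 = -34.333333 and q = −2(tr M)³/27 + (tr M)·s/3 − det M = 40.592593.
Three real roots ⇒ use the trigonometric (Viète) form: r = 2√(−p/3) = 6.765928, φ = arccos(3q/(p·r)) = arccos(-0.524233) = 2.122611 rad.
y_k = r·cos(φ/3 − 2πk/3) for k = 0, 1, 2 gives y = 5.141868, 1.237507, -6.379375.
λ_k = y_k + 0.333333 gives λ = 5.4752, 1.5708, -6.0460 (check: the sum is 1.0000 = tr M).

Hence λ_max = 5.4752 and λ_min = -6.0460.


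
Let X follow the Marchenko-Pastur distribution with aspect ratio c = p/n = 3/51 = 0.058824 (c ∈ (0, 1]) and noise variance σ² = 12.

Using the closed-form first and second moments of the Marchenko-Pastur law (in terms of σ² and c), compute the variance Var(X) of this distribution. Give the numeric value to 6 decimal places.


Recall the MP moments m_1 = E[X] = σ² and m_2 = E[X²] = σ⁴ (1 + c).
m_1 = E[X] = σ² = 12, so m_1² = 144.
m_2 = E[X²] = σ⁴ (1 + c) = 144 · (1 + 0.058824) = 144 · 1.058824 = 152.470588.
(Note m_2 − m_1² simplifies to c · σ⁴ = 0.058824 · 144.)

Var(X) = m_2 − m_1² = 152.470588 − 144 = 8.470588.


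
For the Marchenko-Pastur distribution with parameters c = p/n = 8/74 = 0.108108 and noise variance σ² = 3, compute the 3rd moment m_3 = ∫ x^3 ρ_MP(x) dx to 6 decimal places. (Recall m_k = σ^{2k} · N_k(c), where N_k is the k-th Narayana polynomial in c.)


E[X³] = σ⁶ (1 + 3c + c²) (third MP moment). With σ² = 3 (so σ⁶ = 27) and c = 8/74 = 0.108108: E[X³] = 27 · (1 + 3·0.108108 + (0.108108)²) = 27 · 1.336012.

So E[X^3] = 36.072316.


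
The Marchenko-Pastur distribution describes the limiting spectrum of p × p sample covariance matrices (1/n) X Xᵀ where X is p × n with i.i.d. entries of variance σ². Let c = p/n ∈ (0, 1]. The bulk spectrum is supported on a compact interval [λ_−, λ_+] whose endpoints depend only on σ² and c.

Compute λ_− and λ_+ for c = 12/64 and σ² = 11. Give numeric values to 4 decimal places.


c = 12/64 = 0.187500; √c = 0.433013.
λ_− = σ² (1 − √c)² = 11 · (1 − 0.433013)² = 11 · (0.566987)² = 3.536221.
λ_+ = σ² (1 + √c)² = 11 · (1 + 0.433013)² = 11 · (1.433013)² = 22.588779.

Rounded to 4 decimal places: λ_− ≈ 3.5362, λ_+ ≈ 22.5888.


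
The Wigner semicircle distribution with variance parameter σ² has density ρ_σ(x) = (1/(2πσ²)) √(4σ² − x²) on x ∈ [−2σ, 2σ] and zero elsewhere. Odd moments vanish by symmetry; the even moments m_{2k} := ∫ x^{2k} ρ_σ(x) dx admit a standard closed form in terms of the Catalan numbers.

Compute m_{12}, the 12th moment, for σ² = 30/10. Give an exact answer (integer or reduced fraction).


By the scaled semicircle moment identity, m_{2k} = σ^{2k} · C_k with k = 6.
C_6 = (1/(k+1)) · C(2k, k) = (1/7) · C(12, 6) = (1/7) · 924 = 132.
σ^{2k} = (σ²)^k = (30/10)^6 = 729.

Therefore m_{12} = σ^{12} · C_6 = 729 · 132 = 96228.


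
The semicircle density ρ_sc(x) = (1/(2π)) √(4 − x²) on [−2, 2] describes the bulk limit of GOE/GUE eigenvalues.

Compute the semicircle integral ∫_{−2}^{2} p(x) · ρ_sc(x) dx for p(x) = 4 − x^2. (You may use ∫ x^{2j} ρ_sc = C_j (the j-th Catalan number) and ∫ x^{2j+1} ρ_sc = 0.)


Write p(x) = Σ a_i x^i, split into monomials and integrate each against ρ_sc separately.
Using ∫ x^{2j} ρ_sc = C_j = (1/(j+1)) C(2j, j) (Catalan numbers) and ∫ x^{2j+1} ρ_sc = 0 (odd monomials vanish by symmetry):
  i = 0 (even): a_0 · C_{0} = 4 · 1 = 4
  i = 2 (even): a_2 · C_{1} = -1 · 1 = -1

Summing the contributions: ∫_{−2}^{2} p(x) ρ_sc(x) dx = 4 + (-1) = 3.


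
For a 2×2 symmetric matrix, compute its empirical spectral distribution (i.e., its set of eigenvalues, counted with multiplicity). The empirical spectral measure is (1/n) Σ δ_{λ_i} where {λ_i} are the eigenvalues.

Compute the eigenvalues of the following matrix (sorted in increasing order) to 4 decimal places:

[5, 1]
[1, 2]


Since M is real symmetric, both eigenvalues are real; they are the roots of det(λI − M) = λ² − (tr M) λ + det M.
tr M = 5 + 2 = 7.
det M = 5·2 − 1² = 10 − 1 = 9.
Characteristic polynomial: λ² − 7λ + 9 = 0.
Discriminant Δ = (tr M)² − 4·det M = 49 − 36 = 13; √Δ = 3.605551.
λ = (tr M ± √Δ)/2 = (7 ± 3.605551)/2, giving (tr M − √Δ)/2 = 1.6972 and (tr M + √Δ)/2 = 5.3028.

Eigenvalues sorted in increasing order: [1.6972, 5.3028].


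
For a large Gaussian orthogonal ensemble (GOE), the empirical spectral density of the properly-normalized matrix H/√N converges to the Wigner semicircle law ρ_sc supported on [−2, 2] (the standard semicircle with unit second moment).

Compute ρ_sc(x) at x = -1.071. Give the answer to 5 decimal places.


ρ_sc(x) = (1/(2π)) √(4 − x²). With x = -1.071:
  4 − x² = 4 − (-1.071)² = 4 − 1.147041 = 2.852959.
  √(4 − x²) = 1.689070.
  1/(2π) = 0.159155.
  ρ_sc(-1.071) = 0.159155 · 1.689070 = 0.268824.

Rounded to 5 decimal places: ρ_sc(-1.071) ≈ 0.26882.


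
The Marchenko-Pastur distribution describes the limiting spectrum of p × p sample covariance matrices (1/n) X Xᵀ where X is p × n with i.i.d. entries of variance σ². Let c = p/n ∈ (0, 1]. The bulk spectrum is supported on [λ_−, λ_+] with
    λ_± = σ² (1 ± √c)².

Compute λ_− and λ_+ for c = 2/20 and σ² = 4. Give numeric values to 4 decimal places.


c = 2/20 = 0.100000; √c = 0.316228.
λ_− = σ² (1 − √c)² = 4 · (1 − 0.316228)² = 4 · (0.683772)² = 1.870178.
λ_+ = σ² (1 + √c)² = 4 · (1 + 0.316228)² = 4 · (1.316228)² = 6.929822.

Rounded to 4 decimal places: λ_− ≈ 1.8702, λ_+ ≈ 6.9298.
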